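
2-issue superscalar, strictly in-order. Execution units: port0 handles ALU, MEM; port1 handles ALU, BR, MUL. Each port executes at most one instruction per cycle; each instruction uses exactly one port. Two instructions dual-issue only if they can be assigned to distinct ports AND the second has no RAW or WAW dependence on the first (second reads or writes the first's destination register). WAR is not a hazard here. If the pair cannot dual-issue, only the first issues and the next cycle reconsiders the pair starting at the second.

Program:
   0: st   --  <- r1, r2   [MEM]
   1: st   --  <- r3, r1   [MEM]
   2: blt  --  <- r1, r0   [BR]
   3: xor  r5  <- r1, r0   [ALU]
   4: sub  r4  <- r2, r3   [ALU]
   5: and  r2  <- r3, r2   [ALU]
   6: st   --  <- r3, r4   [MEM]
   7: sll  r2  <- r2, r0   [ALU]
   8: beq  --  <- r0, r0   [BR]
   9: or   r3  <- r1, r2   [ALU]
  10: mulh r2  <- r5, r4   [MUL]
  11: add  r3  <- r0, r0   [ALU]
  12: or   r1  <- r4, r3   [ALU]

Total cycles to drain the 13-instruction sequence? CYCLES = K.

CYCLES = 8

t=0 i0:st ; no-port MEM/MEM
t=1 i1/i2:st blt ; dual
t=2 i3/i4:xor sub ; dual
t=3 i5/i6:and st ; dual
t=4 i7/i8:sll beq ; dual
t=5 i9/i10:or mulh ; dual
t=6 i11:add ; RAW r3
t=7 i12:or ; tail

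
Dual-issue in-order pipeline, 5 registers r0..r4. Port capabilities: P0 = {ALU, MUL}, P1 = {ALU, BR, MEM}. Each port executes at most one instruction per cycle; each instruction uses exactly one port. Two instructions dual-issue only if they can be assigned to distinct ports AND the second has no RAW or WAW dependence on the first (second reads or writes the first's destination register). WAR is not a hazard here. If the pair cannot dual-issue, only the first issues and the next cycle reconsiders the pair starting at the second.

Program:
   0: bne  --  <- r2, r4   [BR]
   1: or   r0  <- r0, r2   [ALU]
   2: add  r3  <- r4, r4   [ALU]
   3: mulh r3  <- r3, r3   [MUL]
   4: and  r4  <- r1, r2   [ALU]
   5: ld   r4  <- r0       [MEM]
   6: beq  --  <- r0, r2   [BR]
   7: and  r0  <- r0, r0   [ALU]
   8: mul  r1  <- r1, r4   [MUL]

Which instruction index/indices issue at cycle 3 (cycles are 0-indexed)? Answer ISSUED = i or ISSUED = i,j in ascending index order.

c0: i0&i1 bne.BR or.ALU  dual
c1: i2 add.ALU  RAW+WAW r3
c2: i3&i4 mulh.MUL and.ALU  dual
c3: i5 ld.MEM  no-port MEM/BR
c4: i6&i7 beq.BR and.ALU  dual
c5: i8 mul.MUL  tail

ISSUED = 5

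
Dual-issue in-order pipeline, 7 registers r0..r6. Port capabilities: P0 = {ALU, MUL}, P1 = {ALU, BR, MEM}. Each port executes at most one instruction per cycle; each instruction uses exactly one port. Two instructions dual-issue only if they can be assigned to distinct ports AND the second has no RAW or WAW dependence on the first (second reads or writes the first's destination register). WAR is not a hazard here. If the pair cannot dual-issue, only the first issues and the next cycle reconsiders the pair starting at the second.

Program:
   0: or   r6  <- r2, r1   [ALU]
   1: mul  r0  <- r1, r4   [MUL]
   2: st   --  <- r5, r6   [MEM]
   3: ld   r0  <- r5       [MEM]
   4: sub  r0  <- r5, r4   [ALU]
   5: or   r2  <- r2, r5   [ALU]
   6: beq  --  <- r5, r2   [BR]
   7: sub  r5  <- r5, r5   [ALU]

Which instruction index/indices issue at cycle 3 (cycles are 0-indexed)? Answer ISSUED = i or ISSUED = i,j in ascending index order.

c0: i0,i1 or;mul  2-wide
c1: i2 st  no-port MEM/MEM
c2: i3 ld  WAW r0
c3: i4,i5 sub;or  2-wide
c4: i6,i7 beq;sub  2-wide

ISSUED = 4,5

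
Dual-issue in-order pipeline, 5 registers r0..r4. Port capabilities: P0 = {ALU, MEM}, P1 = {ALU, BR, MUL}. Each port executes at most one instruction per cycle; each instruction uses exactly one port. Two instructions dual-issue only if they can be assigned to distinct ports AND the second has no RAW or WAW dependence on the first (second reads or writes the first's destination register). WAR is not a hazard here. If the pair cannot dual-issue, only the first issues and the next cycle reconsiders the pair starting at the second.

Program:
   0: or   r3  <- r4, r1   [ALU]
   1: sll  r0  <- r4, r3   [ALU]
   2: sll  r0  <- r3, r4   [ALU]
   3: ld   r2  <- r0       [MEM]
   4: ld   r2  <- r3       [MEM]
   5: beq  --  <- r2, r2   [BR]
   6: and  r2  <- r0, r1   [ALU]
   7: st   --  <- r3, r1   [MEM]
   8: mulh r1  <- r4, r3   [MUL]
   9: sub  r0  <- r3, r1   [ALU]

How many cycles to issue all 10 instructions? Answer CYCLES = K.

t=0 i0:or ; RAW r3
t=1 i1:sll ; WAW r0
t=2 i2:sll ; RAW r0
t=3 i3:ld ; no-port MEM/MEM
t=4 i4:ld ; RAW r2
t=5 i5/i6:beq/and ; 2-wide
t=6 i7/i8:st/mulh ; 2-wide
t=7 i9:sub ; tail

CYCLES = 8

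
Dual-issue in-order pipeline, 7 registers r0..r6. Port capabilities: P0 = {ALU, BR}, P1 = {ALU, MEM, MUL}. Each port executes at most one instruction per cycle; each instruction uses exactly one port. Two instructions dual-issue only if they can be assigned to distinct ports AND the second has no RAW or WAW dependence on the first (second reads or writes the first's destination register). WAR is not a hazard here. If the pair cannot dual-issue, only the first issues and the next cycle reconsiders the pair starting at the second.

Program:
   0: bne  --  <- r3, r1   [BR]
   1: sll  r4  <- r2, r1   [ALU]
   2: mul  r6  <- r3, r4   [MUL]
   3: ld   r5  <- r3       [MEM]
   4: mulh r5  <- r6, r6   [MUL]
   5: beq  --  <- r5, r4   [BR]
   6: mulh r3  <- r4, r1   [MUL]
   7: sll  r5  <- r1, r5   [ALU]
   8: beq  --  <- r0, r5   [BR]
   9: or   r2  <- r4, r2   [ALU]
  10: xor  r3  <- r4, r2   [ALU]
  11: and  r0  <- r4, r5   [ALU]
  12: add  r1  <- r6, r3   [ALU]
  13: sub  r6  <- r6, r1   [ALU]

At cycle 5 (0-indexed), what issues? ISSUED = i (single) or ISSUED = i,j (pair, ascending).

0. bne.BR+sll.ALU @i0&i1  | 2-wide
1. mul.MUL @i2  | no-port MUL/MEM
2. ld.MEM @i3  | no-port MEM/MUL
3. mulh.MUL @i4  | RAW r5
4. beq.BR+mulh.MUL @i5&i6  | 2-wide
5. sll.ALU @i7  | RAW r5
6. beq.BR+or.ALU @i8&i9  | 2-wide
7. xor.ALU+and.ALU @i10&i11  | 2-wide
8. add.ALU @i12  | RAW r1
9. sub.ALU @i13  | tail

ISSUED = 7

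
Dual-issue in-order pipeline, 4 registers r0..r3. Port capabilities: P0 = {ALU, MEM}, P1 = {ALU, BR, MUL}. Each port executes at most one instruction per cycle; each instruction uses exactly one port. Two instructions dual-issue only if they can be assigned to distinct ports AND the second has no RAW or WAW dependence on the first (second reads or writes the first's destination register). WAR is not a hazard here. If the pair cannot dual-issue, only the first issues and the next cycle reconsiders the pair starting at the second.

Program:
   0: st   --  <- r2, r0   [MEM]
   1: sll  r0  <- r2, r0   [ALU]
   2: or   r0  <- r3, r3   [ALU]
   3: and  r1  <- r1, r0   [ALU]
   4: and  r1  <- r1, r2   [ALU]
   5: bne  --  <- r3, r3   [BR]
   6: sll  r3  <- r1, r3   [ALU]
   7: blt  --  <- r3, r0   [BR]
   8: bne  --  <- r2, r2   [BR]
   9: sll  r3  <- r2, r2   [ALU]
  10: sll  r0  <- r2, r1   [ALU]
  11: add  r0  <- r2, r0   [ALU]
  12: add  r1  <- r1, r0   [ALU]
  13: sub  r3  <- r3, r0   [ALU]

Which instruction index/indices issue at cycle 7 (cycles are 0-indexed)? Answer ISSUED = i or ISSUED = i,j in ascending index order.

[0] i0&i1  st sll  -- 2-wide
[1] i2  or  -- RAW r0
[2] i3  and  -- RAW+WAW r1
[3] i4&i5  and bne  -- 2-wide
[4] i6  sll  -- RAW r3
[5] i7  blt  -- no-port BR/BR
[6] i8&i9  bne sll  -- 2-wide
[7] i10  sll  -- RAW+WAW r0
[8] i11  add  -- RAW r0
[9] i12&i13  add sub  -- 2-wide

ISSUED = 10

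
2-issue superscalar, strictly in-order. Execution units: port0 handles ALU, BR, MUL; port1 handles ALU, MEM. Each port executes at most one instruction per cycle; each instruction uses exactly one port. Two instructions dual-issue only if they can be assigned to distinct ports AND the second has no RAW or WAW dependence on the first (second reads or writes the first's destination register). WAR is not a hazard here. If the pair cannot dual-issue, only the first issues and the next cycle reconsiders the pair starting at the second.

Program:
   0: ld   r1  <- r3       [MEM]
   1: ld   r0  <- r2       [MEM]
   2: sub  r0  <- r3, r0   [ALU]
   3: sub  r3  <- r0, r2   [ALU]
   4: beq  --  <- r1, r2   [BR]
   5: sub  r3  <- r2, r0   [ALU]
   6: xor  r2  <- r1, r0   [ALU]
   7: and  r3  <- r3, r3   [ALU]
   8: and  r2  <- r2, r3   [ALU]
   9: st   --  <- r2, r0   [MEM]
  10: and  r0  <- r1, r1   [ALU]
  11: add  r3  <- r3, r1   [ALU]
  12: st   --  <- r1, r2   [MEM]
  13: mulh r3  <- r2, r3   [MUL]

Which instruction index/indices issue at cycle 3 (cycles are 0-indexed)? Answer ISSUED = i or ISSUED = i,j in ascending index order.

ISSUED = 3,4

#0 head=0: ld i0 no-port MEM/MEM
#1 head=1: ld i1 RAW+WAW r0
#2 head=2: sub i2 RAW r0
#3 head=3: sub beq i3&i4 dual
#4 head=5: sub xor i5&i6 dual
#5 head=7: and i7 RAW r3
#6 head=8: and i8 RAW r2
#7 head=9: st and i9&i10 dual
#8 head=11: add st i11&i12 dual
#9 head=13: mulh i13 tail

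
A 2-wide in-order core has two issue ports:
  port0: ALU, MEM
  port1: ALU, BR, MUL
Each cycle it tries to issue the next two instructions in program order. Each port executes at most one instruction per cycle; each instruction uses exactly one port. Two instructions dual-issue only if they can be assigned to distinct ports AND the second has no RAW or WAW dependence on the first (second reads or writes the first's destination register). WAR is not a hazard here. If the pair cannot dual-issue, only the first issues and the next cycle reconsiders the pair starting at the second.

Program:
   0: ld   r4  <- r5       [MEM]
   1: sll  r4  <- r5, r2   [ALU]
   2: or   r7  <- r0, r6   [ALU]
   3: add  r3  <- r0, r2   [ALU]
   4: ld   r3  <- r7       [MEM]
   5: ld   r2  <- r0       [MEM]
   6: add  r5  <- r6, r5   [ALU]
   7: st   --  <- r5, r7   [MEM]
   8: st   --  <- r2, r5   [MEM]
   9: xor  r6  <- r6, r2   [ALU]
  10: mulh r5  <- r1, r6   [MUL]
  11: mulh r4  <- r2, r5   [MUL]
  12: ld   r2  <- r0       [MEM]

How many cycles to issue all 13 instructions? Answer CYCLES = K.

CYCLES = 9

#0 head=0: ld.MEM i0 WAW r4
#1 head=1: sll.ALU/or.ALU i1/i2 2-wide
#2 head=3: add.ALU i3 WAW r3
#3 head=4: ld.MEM i4 no-port MEM/MEM
#4 head=5: ld.MEM/add.ALU i5/i6 2-wide
#5 head=7: st.MEM i7 no-port MEM/MEM
#6 head=8: st.MEM/xor.ALU i8/i9 2-wide
#7 head=10: mulh.MUL i10 no-port MUL/MUL
#8 head=11: mulh.MUL/ld.MEM i11/i12 2-wide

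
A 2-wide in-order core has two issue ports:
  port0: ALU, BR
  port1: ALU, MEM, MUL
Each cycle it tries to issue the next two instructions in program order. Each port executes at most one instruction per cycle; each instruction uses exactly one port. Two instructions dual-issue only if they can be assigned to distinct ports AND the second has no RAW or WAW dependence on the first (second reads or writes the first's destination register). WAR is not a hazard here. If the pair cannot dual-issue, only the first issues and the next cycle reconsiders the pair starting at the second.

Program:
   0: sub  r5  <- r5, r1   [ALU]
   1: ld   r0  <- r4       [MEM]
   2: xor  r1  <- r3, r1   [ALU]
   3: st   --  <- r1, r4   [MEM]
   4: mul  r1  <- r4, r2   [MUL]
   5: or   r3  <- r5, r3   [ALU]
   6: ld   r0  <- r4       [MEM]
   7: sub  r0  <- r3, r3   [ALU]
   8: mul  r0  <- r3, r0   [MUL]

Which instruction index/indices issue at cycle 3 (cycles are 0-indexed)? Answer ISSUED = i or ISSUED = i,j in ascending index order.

ISSUED = 4,5

  cy0 -> i0,i1 (sub;ld) dual
  cy1 -> i2 (xor) RAW r1
  cy2 -> i3 (st) no-port MEM/MUL
  cy3 -> i4,i5 (mul;or) dual
  cy4 -> i6 (ld) WAW r0
  cy5 -> i7 (sub) RAW+WAW r0
  cy6 -> i8 (mul) tail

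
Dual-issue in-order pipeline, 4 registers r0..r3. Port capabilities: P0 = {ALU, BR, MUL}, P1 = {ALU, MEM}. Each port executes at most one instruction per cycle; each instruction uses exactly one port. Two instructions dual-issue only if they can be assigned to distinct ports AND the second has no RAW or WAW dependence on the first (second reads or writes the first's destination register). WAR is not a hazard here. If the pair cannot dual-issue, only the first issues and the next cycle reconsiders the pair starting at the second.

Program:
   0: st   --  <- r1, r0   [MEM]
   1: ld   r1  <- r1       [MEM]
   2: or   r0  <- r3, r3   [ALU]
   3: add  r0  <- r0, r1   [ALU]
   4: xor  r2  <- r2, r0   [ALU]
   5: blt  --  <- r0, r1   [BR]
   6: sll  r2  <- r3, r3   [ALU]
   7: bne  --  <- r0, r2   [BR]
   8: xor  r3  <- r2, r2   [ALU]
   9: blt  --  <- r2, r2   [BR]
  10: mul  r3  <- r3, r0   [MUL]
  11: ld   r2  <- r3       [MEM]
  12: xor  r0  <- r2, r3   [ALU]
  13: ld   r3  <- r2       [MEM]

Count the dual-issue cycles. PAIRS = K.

PAIRS = 4

t=0 i0:st.MEM ; no-port MEM/MEM
t=1 i1,i2:ld.MEM+or.ALU ; dual
t=2 i3:add.ALU ; RAW r0
t=3 i4,i5:xor.ALU+blt.BR ; dual
t=4 i6:sll.ALU ; RAW r2
t=5 i7,i8:bne.BR+xor.ALU ; dual
t=6 i9:blt.BR ; no-port BR/MUL
t=7 i10:mul.MUL ; RAW r3
t=8 i11:ld.MEM ; RAW r2
t=9 i12,i13:xor.ALU+ld.MEM ; dual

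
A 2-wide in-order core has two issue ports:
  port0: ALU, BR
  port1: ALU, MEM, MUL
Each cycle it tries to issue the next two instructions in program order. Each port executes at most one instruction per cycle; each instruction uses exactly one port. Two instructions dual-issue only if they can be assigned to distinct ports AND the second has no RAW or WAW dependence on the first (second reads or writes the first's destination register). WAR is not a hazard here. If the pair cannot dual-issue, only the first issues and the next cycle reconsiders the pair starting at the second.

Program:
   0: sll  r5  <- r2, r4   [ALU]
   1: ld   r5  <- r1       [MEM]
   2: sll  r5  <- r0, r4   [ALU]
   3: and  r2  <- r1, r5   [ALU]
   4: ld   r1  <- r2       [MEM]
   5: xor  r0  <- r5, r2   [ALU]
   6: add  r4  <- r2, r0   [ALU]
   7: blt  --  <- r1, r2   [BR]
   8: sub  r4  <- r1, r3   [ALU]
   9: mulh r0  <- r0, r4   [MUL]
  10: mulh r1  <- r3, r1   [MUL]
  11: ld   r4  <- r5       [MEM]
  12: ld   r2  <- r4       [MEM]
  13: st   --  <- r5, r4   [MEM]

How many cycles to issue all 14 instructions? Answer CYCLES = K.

0. sll @i0  | WAW r5
1. ld @i1  | WAW r5
2. sll @i2  | RAW r5
3. and @i3  | RAW r2
4. ld/xor @i4&i5  | dual
5. add/blt @i6&i7  | dual
6. sub @i8  | RAW r4
7. mulh @i9  | no-port MUL/MUL
8. mulh @i10  | no-port MUL/MEM
9. ld @i11  | no-port MEM/MEM
10. ld @i12  | no-port MEM/MEM
11. st @i13  | tail

CYCLES = 12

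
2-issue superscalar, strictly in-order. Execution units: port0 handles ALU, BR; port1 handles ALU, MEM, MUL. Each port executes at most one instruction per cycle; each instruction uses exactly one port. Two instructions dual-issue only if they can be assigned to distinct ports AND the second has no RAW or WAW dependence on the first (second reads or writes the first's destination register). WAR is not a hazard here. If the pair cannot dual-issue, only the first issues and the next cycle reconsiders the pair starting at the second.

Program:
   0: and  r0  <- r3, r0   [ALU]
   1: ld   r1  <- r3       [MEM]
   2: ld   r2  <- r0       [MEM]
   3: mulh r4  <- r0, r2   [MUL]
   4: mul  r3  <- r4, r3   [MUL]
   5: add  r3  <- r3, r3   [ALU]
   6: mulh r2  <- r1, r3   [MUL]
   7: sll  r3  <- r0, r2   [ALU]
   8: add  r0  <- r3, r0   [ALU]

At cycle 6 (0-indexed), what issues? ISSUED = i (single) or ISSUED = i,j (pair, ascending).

  cy0 -> i0/i1 (and+ld) dual
  cy1 -> i2 (ld) no-port MEM/MUL
  cy2 -> i3 (mulh) no-port MUL/MUL
  cy3 -> i4 (mul) RAW+WAW r3
  cy4 -> i5 (add) RAW r3
  cy5 -> i6 (mulh) RAW r2
  cy6 -> i7 (sll) RAW r3
  cy7 -> i8 (add) tail

ISSUED = 7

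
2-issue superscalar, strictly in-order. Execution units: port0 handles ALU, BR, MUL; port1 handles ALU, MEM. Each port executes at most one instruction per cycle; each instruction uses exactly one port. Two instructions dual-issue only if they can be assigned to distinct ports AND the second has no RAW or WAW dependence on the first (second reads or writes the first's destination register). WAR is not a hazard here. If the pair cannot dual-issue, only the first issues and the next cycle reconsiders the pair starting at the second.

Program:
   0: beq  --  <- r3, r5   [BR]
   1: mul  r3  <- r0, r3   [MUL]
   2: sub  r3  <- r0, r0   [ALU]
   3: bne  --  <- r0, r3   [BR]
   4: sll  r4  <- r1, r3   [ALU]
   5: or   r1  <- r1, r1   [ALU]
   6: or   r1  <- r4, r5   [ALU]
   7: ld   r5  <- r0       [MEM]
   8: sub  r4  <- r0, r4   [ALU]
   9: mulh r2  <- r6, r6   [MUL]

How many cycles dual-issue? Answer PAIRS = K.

0. beq.BR @i0  | no-port BR/MUL
1. mul.MUL @i1  | WAW r3
2. sub.ALU @i2  | RAW r3
3. bne.BR;sll.ALU @i3/i4  | dual
4. or.ALU @i5  | WAW r1
5. or.ALU;ld.MEM @i6/i7  | dual
6. sub.ALU;mulh.MUL @i8/i9  | dual

PAIRS = 3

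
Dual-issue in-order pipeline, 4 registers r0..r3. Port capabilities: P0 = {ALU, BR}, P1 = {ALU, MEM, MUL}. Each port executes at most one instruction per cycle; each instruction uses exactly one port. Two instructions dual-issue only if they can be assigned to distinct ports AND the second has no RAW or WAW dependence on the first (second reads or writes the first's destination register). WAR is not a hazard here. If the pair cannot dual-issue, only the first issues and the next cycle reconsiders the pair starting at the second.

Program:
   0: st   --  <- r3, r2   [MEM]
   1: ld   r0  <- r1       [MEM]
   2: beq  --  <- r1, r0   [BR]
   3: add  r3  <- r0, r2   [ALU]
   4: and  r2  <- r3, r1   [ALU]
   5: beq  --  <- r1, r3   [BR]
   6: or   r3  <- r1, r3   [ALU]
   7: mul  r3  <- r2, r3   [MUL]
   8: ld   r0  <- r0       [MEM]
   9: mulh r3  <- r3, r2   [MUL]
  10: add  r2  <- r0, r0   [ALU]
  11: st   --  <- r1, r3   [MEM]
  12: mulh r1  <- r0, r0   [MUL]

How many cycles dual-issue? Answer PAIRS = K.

#0 head=0: st.MEM i0 no-port MEM/MEM
#1 head=1: ld.MEM i1 RAW r0
#2 head=2: beq.BR;add.ALU i2+i3 pair
#3 head=4: and.ALU;beq.BR i4+i5 pair
#4 head=6: or.ALU i6 RAW+WAW r3
#5 head=7: mul.MUL i7 no-port MUL/MEM
#6 head=8: ld.MEM i8 no-port MEM/MUL
#7 head=9: mulh.MUL;add.ALU i9+i10 pair
#8 head=11: st.MEM i11 no-port MEM/MUL
#9 head=12: mulh.MUL i12 tail

PAIRS = 3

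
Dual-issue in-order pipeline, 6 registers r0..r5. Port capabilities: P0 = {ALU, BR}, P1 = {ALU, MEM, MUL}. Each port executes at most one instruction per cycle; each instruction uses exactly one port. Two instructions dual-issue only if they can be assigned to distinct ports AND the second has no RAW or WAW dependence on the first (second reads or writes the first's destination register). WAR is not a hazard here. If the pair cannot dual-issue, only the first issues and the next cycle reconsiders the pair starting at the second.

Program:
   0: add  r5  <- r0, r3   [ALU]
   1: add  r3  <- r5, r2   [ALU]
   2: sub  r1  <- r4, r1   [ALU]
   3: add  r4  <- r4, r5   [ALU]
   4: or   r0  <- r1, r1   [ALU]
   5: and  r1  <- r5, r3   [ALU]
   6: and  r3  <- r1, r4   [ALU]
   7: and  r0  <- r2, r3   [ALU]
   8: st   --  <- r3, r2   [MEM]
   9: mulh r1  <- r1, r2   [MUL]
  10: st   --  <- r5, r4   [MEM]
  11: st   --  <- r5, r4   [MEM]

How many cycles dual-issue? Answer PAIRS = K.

#0 head=0: add.ALU i0 RAW r5
#1 head=1: add.ALU sub.ALU i1+i2 pair
#2 head=3: add.ALU or.ALU i3+i4 pair
#3 head=5: and.ALU i5 RAW r1
#4 head=6: and.ALU i6 RAW r3
#5 head=7: and.ALU st.MEM i7+i8 pair
#6 head=9: mulh.MUL i9 no-port MUL/MEM
#7 head=10: st.MEM i10 no-port MEM/MEM
#8 head=11: st.MEM i11 tail

PAIRS = 3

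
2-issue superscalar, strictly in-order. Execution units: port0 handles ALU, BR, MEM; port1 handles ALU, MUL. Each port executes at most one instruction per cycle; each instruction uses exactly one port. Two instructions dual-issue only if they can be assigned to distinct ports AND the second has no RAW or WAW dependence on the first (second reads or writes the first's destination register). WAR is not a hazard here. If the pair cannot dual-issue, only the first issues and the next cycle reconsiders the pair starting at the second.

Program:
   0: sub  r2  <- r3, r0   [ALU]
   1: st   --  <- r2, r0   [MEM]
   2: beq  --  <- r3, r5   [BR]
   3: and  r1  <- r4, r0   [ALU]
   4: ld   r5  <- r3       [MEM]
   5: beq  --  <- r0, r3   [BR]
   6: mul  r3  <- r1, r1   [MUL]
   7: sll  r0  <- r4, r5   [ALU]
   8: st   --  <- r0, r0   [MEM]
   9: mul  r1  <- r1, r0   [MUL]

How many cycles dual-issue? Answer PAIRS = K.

PAIRS = 3

[0] i0  sub  -- RAW r2
[1] i1  st  -- no-port MEM/BR
[2] i2+i3  beq+and  -- dual
[3] i4  ld  -- no-port MEM/BR
[4] i5+i6  beq+mul  -- dual
[5] i7  sll  -- RAW r0
[6] i8+i9  st+mul  -- dual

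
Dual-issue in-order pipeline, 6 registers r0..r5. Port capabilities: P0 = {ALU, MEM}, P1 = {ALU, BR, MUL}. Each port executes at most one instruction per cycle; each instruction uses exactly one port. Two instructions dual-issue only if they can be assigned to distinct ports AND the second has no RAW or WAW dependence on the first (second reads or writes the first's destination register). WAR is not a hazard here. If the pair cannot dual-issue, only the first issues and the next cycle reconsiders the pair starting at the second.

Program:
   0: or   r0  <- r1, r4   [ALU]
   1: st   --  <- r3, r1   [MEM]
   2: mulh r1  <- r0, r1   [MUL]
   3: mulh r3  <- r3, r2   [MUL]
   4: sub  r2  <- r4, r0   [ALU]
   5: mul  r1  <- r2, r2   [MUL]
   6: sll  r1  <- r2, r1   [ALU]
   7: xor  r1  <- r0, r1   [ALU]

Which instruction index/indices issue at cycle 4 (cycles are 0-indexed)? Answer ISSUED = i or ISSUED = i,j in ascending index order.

ISSUED = 6

t=0 i0/i1:or/st ; dual
t=1 i2:mulh ; no-port MUL/MUL
t=2 i3/i4:mulh/sub ; dual
t=3 i5:mul ; RAW+WAW r1
t=4 i6:sll ; RAW+WAW r1
t=5 i7:xor ; tail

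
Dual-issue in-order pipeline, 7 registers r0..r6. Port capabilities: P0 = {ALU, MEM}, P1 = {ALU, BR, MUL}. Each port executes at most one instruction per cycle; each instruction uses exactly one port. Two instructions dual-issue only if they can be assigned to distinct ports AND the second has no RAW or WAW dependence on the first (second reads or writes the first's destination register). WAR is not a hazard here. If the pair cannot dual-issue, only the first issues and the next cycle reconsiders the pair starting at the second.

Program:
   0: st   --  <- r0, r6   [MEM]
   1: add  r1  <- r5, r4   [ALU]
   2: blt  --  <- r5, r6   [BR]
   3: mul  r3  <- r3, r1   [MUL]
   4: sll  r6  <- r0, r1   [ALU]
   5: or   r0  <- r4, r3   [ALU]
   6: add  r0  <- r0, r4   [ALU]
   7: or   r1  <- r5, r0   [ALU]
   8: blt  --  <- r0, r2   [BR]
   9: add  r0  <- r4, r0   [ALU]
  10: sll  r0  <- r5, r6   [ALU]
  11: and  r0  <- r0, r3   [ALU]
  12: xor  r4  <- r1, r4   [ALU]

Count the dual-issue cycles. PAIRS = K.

PAIRS = 4

0. st;add @i0/i1  | pair
1. blt @i2  | no-port BR/MUL
2. mul;sll @i3/i4  | pair
3. or @i5  | RAW+WAW r0
4. add @i6  | RAW r0
5. or;blt @i7/i8  | pair
6. add @i9  | WAW r0
7. sll @i10  | RAW+WAW r0
8. and;xor @i11/i12  | pair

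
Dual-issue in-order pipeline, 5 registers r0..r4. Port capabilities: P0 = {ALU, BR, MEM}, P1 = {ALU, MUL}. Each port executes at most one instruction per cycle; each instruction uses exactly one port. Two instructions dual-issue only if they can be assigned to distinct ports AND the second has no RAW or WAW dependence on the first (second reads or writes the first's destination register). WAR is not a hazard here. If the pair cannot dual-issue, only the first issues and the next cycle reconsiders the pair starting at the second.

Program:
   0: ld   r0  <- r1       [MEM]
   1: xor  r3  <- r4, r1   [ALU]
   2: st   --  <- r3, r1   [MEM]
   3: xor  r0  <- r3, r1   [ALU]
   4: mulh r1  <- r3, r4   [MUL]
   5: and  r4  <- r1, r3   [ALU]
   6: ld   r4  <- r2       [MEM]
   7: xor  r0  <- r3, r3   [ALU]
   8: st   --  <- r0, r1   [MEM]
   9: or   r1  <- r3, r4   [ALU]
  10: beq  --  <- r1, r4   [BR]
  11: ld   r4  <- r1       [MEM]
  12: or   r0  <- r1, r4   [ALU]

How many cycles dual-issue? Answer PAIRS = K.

t=0 i0,i1:ld.MEM;xor.ALU ; dual
t=1 i2,i3:st.MEM;xor.ALU ; dual
t=2 i4:mulh.MUL ; RAW r1
t=3 i5:and.ALU ; WAW r4
t=4 i6,i7:ld.MEM;xor.ALU ; dual
t=5 i8,i9:st.MEM;or.ALU ; dual
t=6 i10:beq.BR ; no-port BR/MEM
t=7 i11:ld.MEM ; RAW r4
t=8 i12:or.ALU ; tail

PAIRS = 4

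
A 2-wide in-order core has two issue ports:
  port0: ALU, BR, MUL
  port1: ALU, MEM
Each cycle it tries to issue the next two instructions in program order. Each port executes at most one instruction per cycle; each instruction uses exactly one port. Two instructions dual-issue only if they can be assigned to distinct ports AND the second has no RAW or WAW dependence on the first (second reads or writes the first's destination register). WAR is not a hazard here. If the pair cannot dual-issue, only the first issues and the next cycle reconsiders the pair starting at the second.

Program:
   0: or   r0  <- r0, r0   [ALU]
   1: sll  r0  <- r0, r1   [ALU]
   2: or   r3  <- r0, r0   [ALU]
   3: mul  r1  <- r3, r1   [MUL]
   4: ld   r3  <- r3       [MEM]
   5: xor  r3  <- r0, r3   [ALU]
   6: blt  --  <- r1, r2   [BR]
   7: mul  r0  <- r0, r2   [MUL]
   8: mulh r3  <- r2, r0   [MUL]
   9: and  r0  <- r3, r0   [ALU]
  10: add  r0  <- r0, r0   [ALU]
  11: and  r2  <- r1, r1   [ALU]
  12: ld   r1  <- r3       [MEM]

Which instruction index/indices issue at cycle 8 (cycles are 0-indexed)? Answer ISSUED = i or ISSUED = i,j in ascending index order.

ISSUED = 10,11

0. or.ALU @i0  | RAW+WAW r0
1. sll.ALU @i1  | RAW r0
2. or.ALU @i2  | RAW r3
3. mul.MUL;ld.MEM @i3/i4  | 2-wide
4. xor.ALU;blt.BR @i5/i6  | 2-wide
5. mul.MUL @i7  | no-port MUL/MUL
6. mulh.MUL @i8  | RAW r3
7. and.ALU @i9  | RAW+WAW r0
8. add.ALU;and.ALU @i10/i11  | 2-wide
9. ld.MEM @i12  | tail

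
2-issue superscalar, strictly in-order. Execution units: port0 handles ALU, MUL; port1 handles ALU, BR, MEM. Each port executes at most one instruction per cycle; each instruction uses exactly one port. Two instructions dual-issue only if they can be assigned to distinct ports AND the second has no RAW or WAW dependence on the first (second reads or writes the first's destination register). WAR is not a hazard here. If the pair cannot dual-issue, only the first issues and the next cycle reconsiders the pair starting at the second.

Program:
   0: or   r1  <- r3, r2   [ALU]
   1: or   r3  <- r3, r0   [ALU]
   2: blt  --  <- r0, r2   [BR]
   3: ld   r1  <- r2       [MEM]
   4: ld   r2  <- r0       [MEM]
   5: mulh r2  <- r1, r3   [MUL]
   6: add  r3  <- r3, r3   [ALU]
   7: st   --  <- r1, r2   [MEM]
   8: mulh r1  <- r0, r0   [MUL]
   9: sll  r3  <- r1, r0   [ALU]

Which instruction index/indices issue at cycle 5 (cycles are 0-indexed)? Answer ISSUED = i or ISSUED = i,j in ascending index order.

ISSUED = 7,8

[0] i0&i1  or;or  -- 2-wide
[1] i2  blt  -- no-port BR/MEM
[2] i3  ld  -- no-port MEM/MEM
[3] i4  ld  -- WAW r2
[4] i5&i6  mulh;add  -- 2-wide
[5] i7&i8  st;mulh  -- 2-wide
[6] i9  sll  -- tail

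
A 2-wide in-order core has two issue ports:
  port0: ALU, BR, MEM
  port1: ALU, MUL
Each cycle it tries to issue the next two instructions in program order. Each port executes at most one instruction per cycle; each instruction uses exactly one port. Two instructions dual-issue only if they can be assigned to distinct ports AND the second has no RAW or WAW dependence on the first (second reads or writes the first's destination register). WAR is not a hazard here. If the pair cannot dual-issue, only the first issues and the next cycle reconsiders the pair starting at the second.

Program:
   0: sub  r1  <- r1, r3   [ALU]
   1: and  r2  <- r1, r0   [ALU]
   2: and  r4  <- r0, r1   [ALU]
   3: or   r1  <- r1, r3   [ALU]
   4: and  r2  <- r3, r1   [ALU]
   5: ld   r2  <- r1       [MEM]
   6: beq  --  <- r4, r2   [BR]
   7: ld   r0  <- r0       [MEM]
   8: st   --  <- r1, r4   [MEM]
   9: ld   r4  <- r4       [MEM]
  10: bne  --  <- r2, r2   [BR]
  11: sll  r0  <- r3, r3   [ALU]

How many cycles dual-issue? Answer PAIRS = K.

PAIRS = 2

c0: i0 sub  RAW r1
c1: i1,i2 and;and  pair
c2: i3 or  RAW r1
c3: i4 and  WAW r2
c4: i5 ld  no-port MEM/BR
c5: i6 beq  no-port BR/MEM
c6: i7 ld  no-port MEM/MEM
c7: i8 st  no-port MEM/MEM
c8: i9 ld  no-port MEM/BR
c9: i10,i11 bne;sll  pair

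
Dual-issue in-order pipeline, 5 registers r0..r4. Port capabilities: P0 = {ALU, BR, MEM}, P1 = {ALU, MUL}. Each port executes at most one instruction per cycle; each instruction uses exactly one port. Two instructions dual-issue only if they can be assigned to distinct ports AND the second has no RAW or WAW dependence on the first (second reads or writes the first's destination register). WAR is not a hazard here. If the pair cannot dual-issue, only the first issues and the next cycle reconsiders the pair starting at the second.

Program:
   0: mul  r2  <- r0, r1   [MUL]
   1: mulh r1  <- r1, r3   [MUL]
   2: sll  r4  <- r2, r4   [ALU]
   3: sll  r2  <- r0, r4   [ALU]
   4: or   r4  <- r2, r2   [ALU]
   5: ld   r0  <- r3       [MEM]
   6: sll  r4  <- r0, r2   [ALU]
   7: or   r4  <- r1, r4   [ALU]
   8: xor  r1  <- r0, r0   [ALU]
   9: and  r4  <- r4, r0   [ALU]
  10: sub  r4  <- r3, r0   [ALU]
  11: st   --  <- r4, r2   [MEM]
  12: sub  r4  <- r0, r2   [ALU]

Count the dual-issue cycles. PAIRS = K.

PAIRS = 4

c0: i0 mul  no-port MUL/MUL
c1: i1+i2 mulh sll  2-wide
c2: i3 sll  RAW r2
c3: i4+i5 or ld  2-wide
c4: i6 sll  RAW+WAW r4
c5: i7+i8 or xor  2-wide
c6: i9 and  WAW r4
c7: i10 sub  RAW r4
c8: i11+i12 st sub  2-wide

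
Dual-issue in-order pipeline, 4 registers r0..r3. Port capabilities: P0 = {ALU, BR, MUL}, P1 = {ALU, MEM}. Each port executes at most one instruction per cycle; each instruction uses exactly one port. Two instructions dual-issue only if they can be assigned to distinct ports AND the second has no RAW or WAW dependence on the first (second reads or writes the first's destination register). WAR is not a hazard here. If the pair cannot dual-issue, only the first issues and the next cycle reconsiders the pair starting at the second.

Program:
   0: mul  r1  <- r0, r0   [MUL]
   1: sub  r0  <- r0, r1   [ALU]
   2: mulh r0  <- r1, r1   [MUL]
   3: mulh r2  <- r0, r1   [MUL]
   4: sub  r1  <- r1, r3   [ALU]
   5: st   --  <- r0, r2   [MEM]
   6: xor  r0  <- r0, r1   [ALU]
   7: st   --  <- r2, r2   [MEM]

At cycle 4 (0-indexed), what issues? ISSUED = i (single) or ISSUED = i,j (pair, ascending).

  cy0 -> i0 (mul.MUL) RAW r1
  cy1 -> i1 (sub.ALU) WAW r0
  cy2 -> i2 (mulh.MUL) no-port MUL/MUL
  cy3 -> i3+i4 (mulh.MUL/sub.ALU) pair
  cy4 -> i5+i6 (st.MEM/xor.ALU) pair
  cy5 -> i7 (st.MEM) tail

ISSUED = 5,6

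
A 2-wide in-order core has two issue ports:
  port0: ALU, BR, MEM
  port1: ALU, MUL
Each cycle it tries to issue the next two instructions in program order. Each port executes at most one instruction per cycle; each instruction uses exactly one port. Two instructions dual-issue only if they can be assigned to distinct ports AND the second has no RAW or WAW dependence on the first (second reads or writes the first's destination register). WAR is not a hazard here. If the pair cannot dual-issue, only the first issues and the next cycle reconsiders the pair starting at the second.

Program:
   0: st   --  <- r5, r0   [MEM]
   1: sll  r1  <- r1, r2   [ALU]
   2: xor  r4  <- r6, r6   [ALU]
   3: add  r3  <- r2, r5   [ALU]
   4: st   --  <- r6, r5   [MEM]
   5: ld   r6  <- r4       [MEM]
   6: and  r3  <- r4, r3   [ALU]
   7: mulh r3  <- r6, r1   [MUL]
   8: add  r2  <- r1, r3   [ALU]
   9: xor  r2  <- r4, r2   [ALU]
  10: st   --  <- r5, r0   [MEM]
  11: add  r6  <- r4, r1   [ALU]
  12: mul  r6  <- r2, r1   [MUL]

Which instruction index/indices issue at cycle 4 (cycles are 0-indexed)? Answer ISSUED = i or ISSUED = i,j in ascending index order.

ISSUED = 7

c0: i0,i1 st.MEM sll.ALU  dual
c1: i2,i3 xor.ALU add.ALU  dual
c2: i4 st.MEM  no-port MEM/MEM
c3: i5,i6 ld.MEM and.ALU  dual
c4: i7 mulh.MUL  RAW r3
c5: i8 add.ALU  RAW+WAW r2
c6: i9,i10 xor.ALU st.MEM  dual
c7: i11 add.ALU  WAW r6
c8: i12 mul.MUL  tail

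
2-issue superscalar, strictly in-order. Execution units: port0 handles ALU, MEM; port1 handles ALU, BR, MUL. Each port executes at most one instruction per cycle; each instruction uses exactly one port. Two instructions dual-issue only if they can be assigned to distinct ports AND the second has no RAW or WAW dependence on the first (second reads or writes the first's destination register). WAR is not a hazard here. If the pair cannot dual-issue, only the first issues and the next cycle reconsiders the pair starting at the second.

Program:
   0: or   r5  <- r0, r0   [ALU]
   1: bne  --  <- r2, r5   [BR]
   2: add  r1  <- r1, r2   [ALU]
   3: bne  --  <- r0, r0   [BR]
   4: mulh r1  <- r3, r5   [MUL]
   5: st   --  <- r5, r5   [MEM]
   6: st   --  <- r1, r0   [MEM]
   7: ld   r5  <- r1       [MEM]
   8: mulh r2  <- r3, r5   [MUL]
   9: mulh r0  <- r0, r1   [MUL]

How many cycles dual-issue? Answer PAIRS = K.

#0 head=0: or.ALU i0 RAW r5
#1 head=1: bne.BR/add.ALU i1+i2 pair
#2 head=3: bne.BR i3 no-port BR/MUL
#3 head=4: mulh.MUL/st.MEM i4+i5 pair
#4 head=6: st.MEM i6 no-port MEM/MEM
#5 head=7: ld.MEM i7 RAW r5
#6 head=8: mulh.MUL i8 no-port MUL/MUL
#7 head=9: mulh.MUL i9 tail

PAIRS = 2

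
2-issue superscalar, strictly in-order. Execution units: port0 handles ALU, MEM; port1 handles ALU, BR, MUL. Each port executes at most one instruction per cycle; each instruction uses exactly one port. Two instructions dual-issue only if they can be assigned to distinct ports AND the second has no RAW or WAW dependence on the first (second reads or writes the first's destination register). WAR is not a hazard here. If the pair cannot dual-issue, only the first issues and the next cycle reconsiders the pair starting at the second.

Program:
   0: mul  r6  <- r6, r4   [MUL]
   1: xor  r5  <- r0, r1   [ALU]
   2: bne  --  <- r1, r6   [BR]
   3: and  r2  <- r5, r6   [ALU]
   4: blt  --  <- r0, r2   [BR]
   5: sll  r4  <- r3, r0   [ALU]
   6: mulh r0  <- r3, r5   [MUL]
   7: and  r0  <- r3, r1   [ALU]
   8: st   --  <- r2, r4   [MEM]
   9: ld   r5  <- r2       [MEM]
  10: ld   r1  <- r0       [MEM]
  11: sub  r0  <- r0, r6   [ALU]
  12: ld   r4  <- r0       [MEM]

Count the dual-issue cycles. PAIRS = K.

t=0 i0,i1:mul+xor ; 2-wide
t=1 i2,i3:bne+and ; 2-wide
t=2 i4,i5:blt+sll ; 2-wide
t=3 i6:mulh ; WAW r0
t=4 i7,i8:and+st ; 2-wide
t=5 i9:ld ; no-port MEM/MEM
t=6 i10,i11:ld+sub ; 2-wide
t=7 i12:ld ; tail

PAIRS = 5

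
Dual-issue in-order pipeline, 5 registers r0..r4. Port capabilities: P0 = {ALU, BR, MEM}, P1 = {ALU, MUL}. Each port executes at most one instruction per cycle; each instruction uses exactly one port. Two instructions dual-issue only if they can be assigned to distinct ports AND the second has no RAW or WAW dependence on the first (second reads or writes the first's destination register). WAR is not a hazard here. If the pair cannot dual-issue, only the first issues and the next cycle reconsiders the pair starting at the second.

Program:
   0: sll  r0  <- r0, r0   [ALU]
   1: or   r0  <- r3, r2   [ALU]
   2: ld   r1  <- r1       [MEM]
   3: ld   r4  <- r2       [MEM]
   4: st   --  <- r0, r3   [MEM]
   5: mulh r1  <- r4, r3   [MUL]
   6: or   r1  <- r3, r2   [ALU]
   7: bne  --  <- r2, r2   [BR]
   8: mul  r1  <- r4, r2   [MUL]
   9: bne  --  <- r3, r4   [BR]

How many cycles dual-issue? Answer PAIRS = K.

0. sll.ALU @i0  | WAW r0
1. or.ALU ld.MEM @i1&i2  | dual
2. ld.MEM @i3  | no-port MEM/MEM
3. st.MEM mulh.MUL @i4&i5  | dual
4. or.ALU bne.BR @i6&i7  | dual
5. mul.MUL bne.BR @i8&i9  | dual

PAIRS = 4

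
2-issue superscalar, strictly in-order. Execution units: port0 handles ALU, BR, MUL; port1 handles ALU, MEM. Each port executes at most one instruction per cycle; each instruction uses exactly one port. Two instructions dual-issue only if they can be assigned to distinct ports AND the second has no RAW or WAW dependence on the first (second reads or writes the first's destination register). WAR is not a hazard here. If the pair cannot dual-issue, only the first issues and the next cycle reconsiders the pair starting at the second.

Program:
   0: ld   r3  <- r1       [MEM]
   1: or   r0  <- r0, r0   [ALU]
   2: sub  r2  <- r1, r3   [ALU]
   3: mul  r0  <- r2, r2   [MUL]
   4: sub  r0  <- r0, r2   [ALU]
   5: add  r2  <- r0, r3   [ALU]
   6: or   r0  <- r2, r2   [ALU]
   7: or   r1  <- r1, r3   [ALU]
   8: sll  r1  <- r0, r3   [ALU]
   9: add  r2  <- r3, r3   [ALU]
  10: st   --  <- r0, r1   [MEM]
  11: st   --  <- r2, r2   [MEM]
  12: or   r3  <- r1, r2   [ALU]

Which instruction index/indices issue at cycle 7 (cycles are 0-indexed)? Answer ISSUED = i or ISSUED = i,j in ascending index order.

[0] i0+i1  ld.MEM/or.ALU  -- dual
[1] i2  sub.ALU  -- RAW r2
[2] i3  mul.MUL  -- RAW+WAW r0
[3] i4  sub.ALU  -- RAW r0
[4] i5  add.ALU  -- RAW r2
[5] i6+i7  or.ALU/or.ALU  -- dual
[6] i8+i9  sll.ALU/add.ALU  -- dual
[7] i10  st.MEM  -- no-port MEM/MEM
[8] i11+i12  st.MEM/or.ALU  -- dual

ISSUED = 10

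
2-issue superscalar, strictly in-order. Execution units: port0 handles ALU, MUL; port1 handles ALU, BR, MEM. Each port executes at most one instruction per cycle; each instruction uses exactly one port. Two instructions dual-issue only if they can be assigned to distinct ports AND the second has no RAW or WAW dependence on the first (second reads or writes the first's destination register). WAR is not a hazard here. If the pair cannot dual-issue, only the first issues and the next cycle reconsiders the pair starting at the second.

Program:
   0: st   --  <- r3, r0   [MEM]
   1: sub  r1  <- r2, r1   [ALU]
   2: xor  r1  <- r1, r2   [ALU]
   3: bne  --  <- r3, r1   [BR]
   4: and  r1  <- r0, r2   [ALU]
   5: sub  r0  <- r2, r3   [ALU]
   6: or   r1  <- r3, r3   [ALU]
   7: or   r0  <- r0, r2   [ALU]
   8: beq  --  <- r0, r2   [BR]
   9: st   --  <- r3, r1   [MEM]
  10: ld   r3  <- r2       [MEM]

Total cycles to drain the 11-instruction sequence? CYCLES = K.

[0] i0&i1  st;sub  -- pair
[1] i2  xor  -- RAW r1
[2] i3&i4  bne;and  -- pair
[3] i5&i6  sub;or  -- pair
[4] i7  or  -- RAW r0
[5] i8  beq  -- no-port BR/MEM
[6] i9  st  -- no-port MEM/MEM
[7] i10  ld  -- tail

CYCLES = 8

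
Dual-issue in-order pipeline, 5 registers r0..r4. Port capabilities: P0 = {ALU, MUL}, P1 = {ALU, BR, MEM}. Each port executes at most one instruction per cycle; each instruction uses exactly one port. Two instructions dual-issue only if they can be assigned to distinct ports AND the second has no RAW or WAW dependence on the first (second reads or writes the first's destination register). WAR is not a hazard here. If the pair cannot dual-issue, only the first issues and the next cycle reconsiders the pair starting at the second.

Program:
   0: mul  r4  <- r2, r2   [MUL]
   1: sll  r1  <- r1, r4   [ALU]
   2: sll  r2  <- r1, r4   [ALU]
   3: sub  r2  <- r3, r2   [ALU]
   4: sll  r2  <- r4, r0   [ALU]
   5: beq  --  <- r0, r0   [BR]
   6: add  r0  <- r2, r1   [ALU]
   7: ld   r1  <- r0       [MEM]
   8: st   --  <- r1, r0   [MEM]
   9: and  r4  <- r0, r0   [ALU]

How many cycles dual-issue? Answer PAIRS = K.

PAIRS = 2

  cy0 -> i0 (mul) RAW r4
  cy1 -> i1 (sll) RAW r1
  cy2 -> i2 (sll) RAW+WAW r2
  cy3 -> i3 (sub) WAW r2
  cy4 -> i4,i5 (sll+beq) 2-wide
  cy5 -> i6 (add) RAW r0
  cy6 -> i7 (ld) no-port MEM/MEM
  cy7 -> i8,i9 (st+and) 2-wide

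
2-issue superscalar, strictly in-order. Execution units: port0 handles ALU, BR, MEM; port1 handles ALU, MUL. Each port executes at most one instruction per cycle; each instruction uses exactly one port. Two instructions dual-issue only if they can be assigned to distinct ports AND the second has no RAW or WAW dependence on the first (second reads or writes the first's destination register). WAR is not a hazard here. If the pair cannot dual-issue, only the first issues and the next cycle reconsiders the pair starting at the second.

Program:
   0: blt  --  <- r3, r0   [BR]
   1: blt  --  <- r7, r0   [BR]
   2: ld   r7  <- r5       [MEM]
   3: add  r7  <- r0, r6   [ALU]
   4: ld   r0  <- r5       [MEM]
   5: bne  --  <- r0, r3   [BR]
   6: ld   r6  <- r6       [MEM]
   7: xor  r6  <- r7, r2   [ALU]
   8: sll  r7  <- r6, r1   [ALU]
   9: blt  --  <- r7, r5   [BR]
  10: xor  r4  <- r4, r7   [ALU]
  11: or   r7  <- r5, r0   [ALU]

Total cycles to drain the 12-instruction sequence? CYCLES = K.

CYCLES = 10

#0 head=0: blt i0 no-port BR/BR
#1 head=1: blt i1 no-port BR/MEM
#2 head=2: ld i2 WAW r7
#3 head=3: add;ld i3/i4 pair
#4 head=5: bne i5 no-port BR/MEM
#5 head=6: ld i6 WAW r6
#6 head=7: xor i7 RAW r6
#7 head=8: sll i8 RAW r7
#8 head=9: blt;xor i9/i10 pair
#9 head=11: or i11 tail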